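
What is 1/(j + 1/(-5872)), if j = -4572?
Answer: -5872/26846785 ≈ -0.00021872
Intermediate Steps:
1/(j + 1/(-5872)) = 1/(-4572 + 1/(-5872)) = 1/(-4572 - 1/5872) = 1/(-26846785/5872) = -5872/26846785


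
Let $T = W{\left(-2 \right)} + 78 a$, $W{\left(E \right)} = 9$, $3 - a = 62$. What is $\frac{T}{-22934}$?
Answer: $\frac{4593}{22934} \approx 0.20027$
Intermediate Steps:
$a = -59$ ($a = 3 - 62 = -59$)
$T = -4593$ ($T = 9 + 78 \left(-59\right) = 9 - 4602 = -4593$)
$\frac{T}{-22934} = - \frac{4593}{-22934} = \left(-4593\right) \left(- \frac{1}{22934}\right) = \frac{4593}{22934}$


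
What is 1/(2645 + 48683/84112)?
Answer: 84112/222524923 ≈ 0.00037799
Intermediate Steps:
1/(2645 + 48683/84112) = 1/(222524923/84112) = 84112/222524923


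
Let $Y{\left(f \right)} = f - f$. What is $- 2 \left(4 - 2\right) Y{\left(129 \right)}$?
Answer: $0$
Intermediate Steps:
$Y{\left(f \right)} = 0$
$- 2 \left(4 - 2\right) Y{\left(129 \right)} = - 2 \left(4 - 2\right) 0 = \left(-2\right) 2 \cdot 0 = \left(-4\right) 0 = 0$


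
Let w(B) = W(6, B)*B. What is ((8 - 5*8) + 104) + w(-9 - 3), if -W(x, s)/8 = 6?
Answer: 648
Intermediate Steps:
W(x, s) = -48 (W(x, s) = -8*6 = -48)
w(B) = -48*B
((8 - 5*8) + 104) + w(-9 - 3) = ((8 - 5*8) + 104) - 48*(-9 - 3) = ((8 - 40) + 104) - 48*(-12) = (-32 + 104) + 576 = 72 + 576 = 648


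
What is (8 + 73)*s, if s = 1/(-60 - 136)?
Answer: -81/196 ≈ -0.41327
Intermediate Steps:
s = -1/196 (s = 1/(-196) = -1/196 ≈ -0.0051020)
(8 + 73)*s = (8 + 73)*(-1/196) = 81*(-1/196) = -81/196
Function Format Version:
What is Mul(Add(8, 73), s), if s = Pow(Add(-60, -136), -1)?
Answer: Rational(-81, 196) ≈ -0.41327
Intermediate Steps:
s = Rational(-1, 196) (s = Pow(-196, -1) = Rational(-1, 196) ≈ -0.0051020)
Mul(Add(8, 73), s) = Mul(Add(8, 73), Rational(-1, 196)) = Mul(81, Rational(-1, 196)) = Rational(-81, 196)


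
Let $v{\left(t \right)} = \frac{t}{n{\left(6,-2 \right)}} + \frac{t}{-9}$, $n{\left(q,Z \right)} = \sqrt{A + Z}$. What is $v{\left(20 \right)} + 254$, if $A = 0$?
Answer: $\frac{2266}{9} - 10 i \sqrt{2} \approx 251.78 - 14.142 i$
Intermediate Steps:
$n{\left(q,Z \right)} = \sqrt{Z}$ ($n{\left(q,Z \right)} = \sqrt{0 + Z} = \sqrt{Z}$)
$v{\left(t \right)} = - \frac{t}{9} - \frac{i t \sqrt{2}}{2}$ ($v{\left(t \right)} = \frac{t}{\sqrt{-2}} + \frac{t}{-9} = \frac{t}{i \sqrt{2}} + t \left(- \frac{1}{9}\right) = t \left(- \frac{i \sqrt{2}}{2}\right) - \frac{t}{9} = - \frac{i t \sqrt{2}}{2} - \frac{t}{9} = - \frac{t}{9} - \frac{i t \sqrt{2}}{2}$)
$v{\left(20 \right)} + 254 = \frac{1}{18} \cdot 20 \left(-2 - 9 i \sqrt{2}\right) + 254 = \left(- \frac{20}{9} - 10 i \sqrt{2}\right) + 254 = \frac{2266}{9} - 10 i \sqrt{2}$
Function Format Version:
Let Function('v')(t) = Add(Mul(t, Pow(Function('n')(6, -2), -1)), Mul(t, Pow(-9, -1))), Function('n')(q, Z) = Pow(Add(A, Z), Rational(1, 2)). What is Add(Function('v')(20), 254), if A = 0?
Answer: Add(Rational(2266, 9), Mul(-10, I, Pow(2, Rational(1, 2)))) ≈ Add(251.78, Mul(-14.142, I))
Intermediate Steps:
Function('n')(q, Z) = Pow(Z, Rational(1, 2)) (Function('n')(q, Z) = Pow(Add(0, Z), Rational(1, 2)) = Pow(Z, Rational(1, 2)))
Function('v')(t) = Add(Mul(Rational(-1, 9), t), Mul(Rational(-1, 2), I, t, Pow(2, Rational(1, 2)))) (Function('v')(t) = Add(Mul(t, Pow(Pow(-2, Rational(1, 2)), -1)), Mul(t, Pow(-9, -1))) = Add(Mul(t, Pow(Mul(I, Pow(2, Rational(1, 2))), -1)), Mul(t, Rational(-1, 9))) = Add(Mul(t, Mul(Rational(-1, 2), I, Pow(2, Rational(1, 2)))), Mul(Rational(-1, 9), t)) = Add(Mul(Rational(-1, 2), I, t, Pow(2, Rational(1, 2))), Mul(Rational(-1, 9), t)) = Add(Mul(Rational(-1, 9), t), Mul(Rational(-1, 2), I, t, Pow(2, Rational(1, 2)))))
Add(Function('v')(20), 254) = Add(Mul(Rational(1, 18), 20, Add(-2, Mul(-9, I, Pow(2, Rational(1, 2))))), 254) = Add(Add(Rational(-20, 9), Mul(-10, I, Pow(2, Rational(1, 2)))), 254) = Add(Rational(2266, 9), Mul(-10, I, Pow(2, Rational(1, 2))))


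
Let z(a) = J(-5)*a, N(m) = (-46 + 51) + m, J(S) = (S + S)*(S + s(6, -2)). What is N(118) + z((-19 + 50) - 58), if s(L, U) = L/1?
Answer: 393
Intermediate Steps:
s(L, U) = L (s(L, U) = L*1 = L)
J(S) = 2*S*(6 + S) (J(S) = (S + S)*(S + 6) = (2*S)*(6 + S) = 2*S*(6 + S))
N(m) = 5 + m
z(a) = -10*a (z(a) = (2*(-5)*(6 - 5))*a = (2*(-5)*1)*a = -10*a)
N(118) + z((-19 + 50) - 58) = (5 + 118) - 10*((-19 + 50) - 58) = 123 - 10*(31 - 58) = 123 - 10*(-27) = 123 + 270 = 393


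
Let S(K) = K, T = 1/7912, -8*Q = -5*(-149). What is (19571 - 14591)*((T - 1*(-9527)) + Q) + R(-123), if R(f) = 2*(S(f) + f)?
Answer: 46463423862/989 ≈ 4.6980e+7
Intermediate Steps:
Q = -745/8 (Q = -(-5)*(-149)/8 = -⅛*745 = -745/8 ≈ -93.125)
T = 1/7912 ≈ 0.00012639
R(f) = 4*f (R(f) = 2*(f + f) = 2*(2*f) = 4*f)
(19571 - 14591)*((T - 1*(-9527)) + Q) + R(-123) = (19571 - 14591)*((1/7912 - 1*(-9527)) - 745/8) + 4*(-123) = 4980*((1/7912 + 9527) - 745/8) - 492 = 4980*(75377625/7912 - 745/8) - 492 = 4980*(18660205/1978) - 492 = 46463910450/989 - 492 = 46463423862/989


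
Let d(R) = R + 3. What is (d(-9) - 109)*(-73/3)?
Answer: 8395/3 ≈ 2798.3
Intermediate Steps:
d(R) = 3 + R
(d(-9) - 109)*(-73/3) = ((3 - 9) - 109)*(-73/3) = (-6 - 109)*(-73*⅓) = -115*(-73/3) = 8395/3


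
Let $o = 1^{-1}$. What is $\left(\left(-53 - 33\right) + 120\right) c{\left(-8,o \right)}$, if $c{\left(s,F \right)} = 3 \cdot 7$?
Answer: $714$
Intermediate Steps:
$o = 1$
$c{\left(s,F \right)} = 21$
$\left(\left(-53 - 33\right) + 120\right) c{\left(-8,o \right)} = \left(\left(-53 - 33\right) + 120\right) 21 = \left(-86 + 120\right) 21 = 34 \cdot 21 = 714$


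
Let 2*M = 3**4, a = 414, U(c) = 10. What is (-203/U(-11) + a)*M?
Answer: 318897/20 ≈ 15945.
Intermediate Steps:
M = 81/2 (M = (1/2)*3**4 = (1/2)*81 = 81/2 ≈ 40.500)
(-203/U(-11) + a)*M = (-203/10 + 414)*(81/2) = (3937/10)*(81/2) = 318897/20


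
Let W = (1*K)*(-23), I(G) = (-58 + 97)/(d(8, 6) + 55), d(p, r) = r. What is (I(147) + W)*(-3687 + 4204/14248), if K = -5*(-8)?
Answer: 736458103483/217282 ≈ 3.3894e+6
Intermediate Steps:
K = 40
I(G) = 39/61 (I(G) = (-58 + 97)/(6 + 55) = 39/61)
W = -920 (W = (1*40)*(-23) = 40*(-23) = -920)
(I(147) + W)*(-3687 + 4204/14248) = (39/61 - 920)*(-3687 + 4204/14248) = -56081*(-3687 + 4204*(1/14248))/61 = -56081*(-3687 + 1051/3562)/61 = -56081/61*(-13132043/3562) = 736458103483/217282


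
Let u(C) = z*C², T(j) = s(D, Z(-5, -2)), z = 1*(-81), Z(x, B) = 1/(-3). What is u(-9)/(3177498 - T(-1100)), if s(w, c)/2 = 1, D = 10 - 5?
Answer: -6561/3177496 ≈ -0.0020648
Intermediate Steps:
Z(x, B) = -⅓
D = 5
s(w, c) = 2 (s(w, c) = 2*1 = 2)
z = -81
T(j) = 2
u(C) = -81*C²
u(-9)/(3177498 - T(-1100)) = (-81*(-9)²)/(3177498 - 1*2) = (-81*81)/(3177498 - 2) = -6561/3177496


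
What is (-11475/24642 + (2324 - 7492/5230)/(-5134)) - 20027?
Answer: -368100842569371/18379386290 ≈ -20028.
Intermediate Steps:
(-11475/24642 + (2324 - 7492/5230)/(-5134)) - 20027 = (-11475*1/24642 + (2324 - 7492*1/5230)*(-1/5134)) - 20027 = (-1275/2738 + (2324 - 3746/2615)*(-1/5134)) - 20027 = (-1275/2738 + (6073514/2615)*(-1/5134)) - 20027 = (-1275/2738 - 3036757/6712705) - 20027 = -16873339541/18379386290 - 20027 = -368100842569371/18379386290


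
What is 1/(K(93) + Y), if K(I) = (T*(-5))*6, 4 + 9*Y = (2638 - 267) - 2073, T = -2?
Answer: 3/278 ≈ 0.010791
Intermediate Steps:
Y = 98/3 (Y = -4/9 + ((2638 - 267) - 2073)/9 = -4/9 + (2371 - 2073)/9 = -4/9 + (⅑)*298 = -4/9 + 298/9 = 98/3 ≈ 32.667)
K(I) = 60 (K(I) = -2*(-5)*6 = 10*6 = 60)
1/(K(93) + Y) = 1/(60 + 98/3) = 1/(278/3) = 3/278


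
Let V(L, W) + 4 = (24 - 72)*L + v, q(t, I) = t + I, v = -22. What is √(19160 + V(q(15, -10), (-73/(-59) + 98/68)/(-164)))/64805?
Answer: √18894/64805 ≈ 0.0021211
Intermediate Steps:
q(t, I) = I + t
V(L, W) = -26 - 48*L (V(L, W) = -4 + ((24 - 72)*L - 22) = -4 + (-48*L - 22) = -4 + (-22 - 48*L) = -26 - 48*L)
√(19160 + V(q(15, -10), (-73/(-59) + 98/68)/(-164)))/64805 = √(19160 + (-26 - 48*(-10 + 15)))/64805 = √(19160 + (-26 - 48*5))*(1/64805) = √(19160 + (-26 - 240))*(1/64805) = √(19160 - 266)*(1/64805) = √18894*(1/64805) = √18894/64805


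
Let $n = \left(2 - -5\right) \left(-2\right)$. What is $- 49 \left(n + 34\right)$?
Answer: $-980$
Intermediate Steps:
$n = -14$ ($n = \left(2 + 5\right) \left(-2\right) = 7 \left(-2\right) = -14$)
$- 49 \left(n + 34\right) = - 49 \left(-14 + 34\right) = \left(-49\right) 20 = -980$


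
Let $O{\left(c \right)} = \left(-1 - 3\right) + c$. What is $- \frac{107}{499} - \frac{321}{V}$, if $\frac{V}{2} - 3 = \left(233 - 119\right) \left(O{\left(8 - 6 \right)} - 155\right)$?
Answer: $- \frac{1223117}{5953070} \approx -0.20546$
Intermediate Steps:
$O{\left(c \right)} = -4 + c$
$V = -35790$ ($V = 6 + 2 \left(233 - 119\right) \left(\left(-4 + \left(8 - 6\right)\right) - 155\right) = 6 + 2 \cdot 114 \left(\left(-4 + 2\right) - 155\right) = 6 + 2 \cdot 114 \left(-2 - 155\right) = 6 + 2 \cdot 114 \left(-157\right) = 6 + 2 \left(-17898\right) = 6 - 35796 = -35790$)
$- \frac{107}{499} - \frac{321}{V} = - \frac{107}{499} - \frac{321}{-35790} = \left(-107\right) \frac{1}{499} - - \frac{107}{11930} = - \frac{107}{499} + \frac{107}{11930} = - \frac{1223117}{5953070}$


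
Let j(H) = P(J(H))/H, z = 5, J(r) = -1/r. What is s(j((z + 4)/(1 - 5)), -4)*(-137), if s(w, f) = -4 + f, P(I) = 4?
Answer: 1096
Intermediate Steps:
j(H) = 4/H
s(j((z + 4)/(1 - 5)), -4)*(-137) = (-4 - 4)*(-137) = -8*(-137) = 1096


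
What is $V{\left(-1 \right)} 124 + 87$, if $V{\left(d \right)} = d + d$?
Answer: $-161$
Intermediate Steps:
$V{\left(d \right)} = 2 d$
$V{\left(-1 \right)} 124 + 87 = 2 \left(-1\right) 124 + 87 = \left(-2\right) 124 + 87 = -248 + 87 = -161$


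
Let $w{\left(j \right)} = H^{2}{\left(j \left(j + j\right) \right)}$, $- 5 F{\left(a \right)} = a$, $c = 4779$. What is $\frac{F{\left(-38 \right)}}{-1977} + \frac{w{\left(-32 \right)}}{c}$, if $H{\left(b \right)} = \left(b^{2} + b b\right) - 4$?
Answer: $\frac{231864790941688186}{15746805} \approx 1.4725 \cdot 10^{10}$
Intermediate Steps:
$F{\left(a \right)} = - \frac{a}{5}$
$H{\left(b \right)} = -4 + 2 b^{2}$ ($H{\left(b \right)} = \left(b^{2} + b^{2}\right) - 4 = 2 b^{2} - 4 = -4 + 2 b^{2}$)
$w{\left(j \right)} = \left(-4 + 8 j^{4}\right)^{2}$ ($w{\left(j \right)} = \left(-4 + 2 \left(j \left(j + j\right)\right)^{2}\right)^{2} = \left(-4 + 2 \left(j 2 j\right)^{2}\right)^{2} = \left(-4 + 2 \left(2 j^{2}\right)^{2}\right)^{2} = \left(-4 + 2 \cdot 4 j^{4}\right)^{2} = \left(-4 + 8 j^{4}\right)^{2}$)
$\frac{F{\left(-38 \right)}}{-1977} + \frac{w{\left(-32 \right)}}{c} = \frac{\left(- \frac{1}{5}\right) \left(-38\right)}{-1977} + \frac{16 \left(-1 + 2 \left(-32\right)^{4}\right)^{2}}{4779} = \frac{38}{5} \left(- \frac{1}{1977}\right) + 16 \left(-1 + 2 \cdot 1048576\right)^{2} \cdot \frac{1}{4779} = - \frac{38}{9885} + 16 \left(-1 + 2097152\right)^{2} \cdot \frac{1}{4779} = - \frac{38}{9885} + 16 \cdot 2097151^{2} \cdot \frac{1}{4779} = - \frac{38}{9885} + 16 \cdot 4398042316801 \cdot \frac{1}{4779} = - \frac{38}{9885} + 70368677068816 \cdot \frac{1}{4779} = - \frac{38}{9885} + \frac{70368677068816}{4779} = \frac{231864790941688186}{15746805}$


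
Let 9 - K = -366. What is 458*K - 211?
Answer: 171539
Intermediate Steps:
K = 375 (K = 9 - 1*(-366) = 9 + 366 = 375)
458*K - 211 = 458*375 - 211 = 171750 - 211 = 171539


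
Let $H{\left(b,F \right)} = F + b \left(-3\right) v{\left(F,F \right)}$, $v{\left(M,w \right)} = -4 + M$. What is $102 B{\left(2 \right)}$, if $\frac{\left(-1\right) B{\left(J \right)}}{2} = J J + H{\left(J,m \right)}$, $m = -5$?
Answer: $-10812$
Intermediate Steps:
$H{\left(b,F \right)} = F - 3 b \left(-4 + F\right)$ ($H{\left(b,F \right)} = F + b \left(-3\right) \left(-4 + F\right) = F + - 3 b \left(-4 + F\right) = F - 3 b \left(-4 + F\right)$)
$B{\left(J \right)} = 10 - 54 J - 2 J^{2}$ ($B{\left(J \right)} = - 2 \left(J J - \left(5 + 3 J \left(-4 - 5\right)\right)\right) = - 2 \left(J^{2} - \left(5 + 3 J \left(-9\right)\right)\right) = - 2 \left(J^{2} + \left(-5 + 27 J\right)\right) = - 2 \left(-5 + J^{2} + 27 J\right) = 10 - 54 J - 2 J^{2}$)
$102 B{\left(2 \right)} = 102 \left(10 - 108 - 2 \cdot 2^{2}\right) = 102 \left(10 - 108 - 8\right) = 102 \left(-106\right) = -10812$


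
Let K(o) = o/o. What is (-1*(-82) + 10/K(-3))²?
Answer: 8464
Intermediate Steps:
K(o) = 1
(-1*(-82) + 10/K(-3))² = (-1*(-82) + 10/1)² = (82 + 10*1)² = (82 + 10)² = 92² = 8464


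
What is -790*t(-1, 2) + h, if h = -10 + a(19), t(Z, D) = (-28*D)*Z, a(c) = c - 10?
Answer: -44241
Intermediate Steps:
a(c) = -10 + c
t(Z, D) = -28*D*Z
h = -1 (h = -10 + (-10 + 19) = -10 + 9 = -1)
-790*t(-1, 2) + h = -(-22120)*2*(-1) - 1 = -790*56 - 1 = -44240 - 1 = -44241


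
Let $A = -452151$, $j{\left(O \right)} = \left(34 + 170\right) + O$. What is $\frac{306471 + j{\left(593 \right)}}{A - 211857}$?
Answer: $- \frac{76817}{166002} \approx -0.46275$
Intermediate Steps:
$j{\left(O \right)} = 204 + O$
$\frac{306471 + j{\left(593 \right)}}{A - 211857} = \frac{306471 + \left(204 + 593\right)}{-452151 - 211857} = \frac{306471 + 797}{-664008} = 307268 \left(- \frac{1}{664008}\right) = - \frac{76817}{166002}$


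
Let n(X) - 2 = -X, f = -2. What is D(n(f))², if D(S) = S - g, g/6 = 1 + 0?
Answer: 4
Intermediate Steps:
n(X) = 2 - X
g = 6 (g = 6*(1 + 0) = 6*1 = 6)
D(S) = -6 + S (D(S) = S - 1*6 = S - 6 = -6 + S)
D(n(f))² = (-6 + (2 - 1*(-2)))² = (-6 + (2 + 2))² = (-6 + 4)² = (-2)² = 4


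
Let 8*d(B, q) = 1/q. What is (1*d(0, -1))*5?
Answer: -5/8 ≈ -0.62500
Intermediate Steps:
d(B, q) = 1/(8*q)
(1*d(0, -1))*5 = (1*((1/8)/(-1)))*5 = (1*((1/8)*(-1)))*5 = (1*(-1/8))*5 = -1/8*5 = -5/8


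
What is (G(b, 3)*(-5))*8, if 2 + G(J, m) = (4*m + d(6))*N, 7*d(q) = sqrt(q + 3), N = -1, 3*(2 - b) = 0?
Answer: 4040/7 ≈ 577.14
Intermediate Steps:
b = 2 (b = 2 - 1/3*0 = 2 + 0 = 2)
d(q) = sqrt(3 + q)/7 (d(q) = sqrt(q + 3)/7 = sqrt(3 + q)/7)
G(J, m) = -17/7 - 4*m (G(J, m) = -2 + (4*m + sqrt(3 + 6)/7)*(-1) = -2 + (4*m + sqrt(9)/7)*(-1) = -2 + (4*m + (1/7)*3)*(-1) = -2 + (4*m + 3/7)*(-1) = -2 + (3/7 + 4*m)*(-1) = -2 + (-3/7 - 4*m) = -17/7 - 4*m)
(G(b, 3)*(-5))*8 = ((-17/7 - 4*3)*(-5))*8 = ((-17/7 - 12)*(-5))*8 = -101/7*(-5)*8 = (505/7)*8 = 4040/7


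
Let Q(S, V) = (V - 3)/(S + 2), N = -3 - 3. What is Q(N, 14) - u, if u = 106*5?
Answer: -2131/4 ≈ -532.75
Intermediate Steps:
N = -6
Q(S, V) = (-3 + V)/(2 + S)
u = 530
Q(N, 14) - u = (-3 + 14)/(2 - 6) - 1*530 = 11/(-4) - 530 = -1/4*11 - 530 = -11/4 - 530 = -2131/4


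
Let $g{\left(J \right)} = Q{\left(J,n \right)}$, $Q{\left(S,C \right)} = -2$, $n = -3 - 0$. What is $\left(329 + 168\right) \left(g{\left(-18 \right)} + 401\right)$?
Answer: $198303$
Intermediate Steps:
$n = -3$ ($n = -3 + 0 = -3$)
$g{\left(J \right)} = -2$
$\left(329 + 168\right) \left(g{\left(-18 \right)} + 401\right) = \left(329 + 168\right) \left(-2 + 401\right) = 497 \cdot 399 = 198303$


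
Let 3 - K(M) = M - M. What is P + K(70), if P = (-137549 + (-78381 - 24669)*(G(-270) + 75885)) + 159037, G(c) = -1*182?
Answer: -7801172659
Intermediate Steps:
G(c) = -182
K(M) = 3 (K(M) = 3 - (M - M) = 3 - 1*0 = 3 + 0 = 3)
P = -7801172662 (P = (-137549 + (-78381 - 24669)*(-182 + 75885)) + 159037 = (-137549 - 103050*75703) + 159037 = (-137549 - 7801194150) + 159037 = -7801331699 + 159037 = -7801172662)
P + K(70) = -7801172662 + 3 = -7801172659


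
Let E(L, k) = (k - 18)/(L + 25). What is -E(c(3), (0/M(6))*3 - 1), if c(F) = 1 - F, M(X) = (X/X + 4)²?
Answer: 19/23 ≈ 0.82609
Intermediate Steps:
M(X) = 25 (M(X) = (1 + 4)² = 5² = 25)
E(L, k) = (-18 + k)/(25 + L)
-E(c(3), (0/M(6))*3 - 1) = -(-18 + ((0/25)*3 - 1))/(25 + (1 - 1*3)) = -(-18 + ((0*(1/25))*3 - 1))/(25 + (1 - 3)) = -(-18 + (0*3 - 1))/(25 - 2) = -(-18 + (0 - 1))/23 = -(-18 - 1)/23 = -(-19)/23 = -1*(-19/23) = 19/23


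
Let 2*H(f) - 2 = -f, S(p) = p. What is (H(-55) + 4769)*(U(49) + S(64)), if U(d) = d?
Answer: 1084235/2 ≈ 5.4212e+5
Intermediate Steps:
H(f) = 1 - f/2 (H(f) = 1 + (-f)/2 = 1 - f/2)
(H(-55) + 4769)*(U(49) + S(64)) = ((1 - ½*(-55)) + 4769)*(49 + 64) = ((1 + 55/2) + 4769)*113 = (57/2 + 4769)*113 = (9595/2)*113 = 1084235/2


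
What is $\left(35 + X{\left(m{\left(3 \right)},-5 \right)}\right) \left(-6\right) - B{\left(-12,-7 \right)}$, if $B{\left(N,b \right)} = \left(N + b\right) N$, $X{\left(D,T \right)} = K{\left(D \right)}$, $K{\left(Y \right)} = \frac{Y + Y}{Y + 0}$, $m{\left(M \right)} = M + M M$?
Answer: $-450$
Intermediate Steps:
$m{\left(M \right)} = M + M^{2}$
$K{\left(Y \right)} = 2$ ($K{\left(Y \right)} = \frac{2 Y}{Y} = 2$)
$X{\left(D,T \right)} = 2$
$B{\left(N,b \right)} = N \left(N + b\right)$
$\left(35 + X{\left(m{\left(3 \right)},-5 \right)}\right) \left(-6\right) - B{\left(-12,-7 \right)} = \left(35 + 2\right) \left(-6\right) - - 12 \left(-12 - 7\right) = 37 \left(-6\right) - \left(-12\right) \left(-19\right) = -222 - 228 = -450$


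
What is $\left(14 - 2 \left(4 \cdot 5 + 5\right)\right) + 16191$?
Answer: $16155$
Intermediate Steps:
$\left(14 - 2 \left(4 \cdot 5 + 5\right)\right) + 16191 = \left(14 - 2 \left(20 + 5\right)\right) + 16191 = \left(14 - 50\right) + 16191 = -36 + 16191 = 16155$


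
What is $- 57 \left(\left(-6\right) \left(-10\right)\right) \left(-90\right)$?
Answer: $307800$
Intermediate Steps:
$- 57 \left(\left(-6\right) \left(-10\right)\right) \left(-90\right) = \left(-57\right) 60 \left(-90\right) = \left(-3420\right) \left(-90\right) = 307800$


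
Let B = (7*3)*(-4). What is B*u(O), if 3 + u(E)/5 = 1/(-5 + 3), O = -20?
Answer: 1470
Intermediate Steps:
B = -84 (B = 21*(-4) = -84)
u(E) = -35/2 (u(E) = -15 + 5/(-5 + 3) = -15 + 5/(-2) = -15 + 5*(-1/2) = -15 - 5/2 = -35/2)
B*u(O) = -84*(-35/2) = 1470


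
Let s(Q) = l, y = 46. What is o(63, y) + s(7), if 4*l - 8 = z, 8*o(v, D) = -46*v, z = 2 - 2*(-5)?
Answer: -1429/4 ≈ -357.25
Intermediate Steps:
z = 12 (z = 2 + 10 = 12)
o(v, D) = -23*v/4 (o(v, D) = (-46*v)/8 = -23*v/4)
l = 5 (l = 2 + (¼)*12 = 2 + 3 = 5)
s(Q) = 5
o(63, y) + s(7) = -23/4*63 + 5 = -1449/4 + 5 = -1429/4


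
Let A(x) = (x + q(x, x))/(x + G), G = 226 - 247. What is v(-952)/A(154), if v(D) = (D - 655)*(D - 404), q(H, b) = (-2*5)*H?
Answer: -6900458/33 ≈ -2.0910e+5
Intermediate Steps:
q(H, b) = -10*H
G = -21
v(D) = (-655 + D)*(-404 + D)
A(x) = -9*x/(-21 + x) (A(x) = (x - 10*x)/(x - 21) = (-9*x)/(-21 + x) = -9*x/(-21 + x))
v(-952)/A(154) = (264620 + (-952)² - 1059*(-952))/((-9*154/(-21 + 154))) = (264620 + 906304 + 1008168)/((-9*154/133)) = 2179092/((-9*154*1/133)) = 2179092/(-198/19) = 2179092*(-19/198) = -6900458/33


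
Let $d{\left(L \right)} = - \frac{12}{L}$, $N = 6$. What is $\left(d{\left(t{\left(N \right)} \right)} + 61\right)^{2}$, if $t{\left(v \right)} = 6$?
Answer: $3481$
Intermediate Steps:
$\left(d{\left(t{\left(N \right)} \right)} + 61\right)^{2} = \left(- \frac{12}{6} + 61\right)^{2} = \left(\left(-12\right) \frac{1}{6} + 61\right)^{2} = \left(-2 + 61\right)^{2} = 59^{2} = 3481$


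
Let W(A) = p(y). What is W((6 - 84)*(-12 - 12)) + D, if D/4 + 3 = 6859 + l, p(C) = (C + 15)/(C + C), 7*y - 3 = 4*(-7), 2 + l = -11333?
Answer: -89588/5 ≈ -17918.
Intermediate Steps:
l = -11335 (l = -2 - 11333 = -11335)
y = -25/7 (y = 3/7 + (4*(-7))/7 = 3/7 + (⅐)*(-28) = 3/7 - 4 = -25/7 ≈ -3.5714)
p(C) = (15 + C)/(2*C) (p(C) = (15 + C)/((2*C)) = (15 + C)*(1/(2*C)) = (15 + C)/(2*C))
D = -17916 (D = -12 + 4*(6859 - 11335) = -12 + 4*(-4476) = -12 - 17904 = -17916)
W(A) = -8/5 (W(A) = (15 - 25/7)/(2*(-25/7)) = (½)*(-7/25)*(80/7) = -8/5)
W((6 - 84)*(-12 - 12)) + D = -8/5 - 17916 = -89588/5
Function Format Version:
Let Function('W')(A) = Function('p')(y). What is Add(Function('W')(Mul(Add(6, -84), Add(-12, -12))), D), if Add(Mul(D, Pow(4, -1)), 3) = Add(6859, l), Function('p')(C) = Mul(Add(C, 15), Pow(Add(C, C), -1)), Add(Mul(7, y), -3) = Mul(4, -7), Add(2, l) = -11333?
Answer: Rational(-89588, 5) ≈ -17918.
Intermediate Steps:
l = -11335 (l = Add(-2, -11333) = -11335)
y = Rational(-25, 7) (y = Add(Rational(3, 7), Mul(Rational(1, 7), Mul(4, -7))) = Add(Rational(3, 7), Mul(Rational(1, 7), -28)) = Add(Rational(3, 7), -4) = Rational(-25, 7) ≈ -3.5714)
Function('p')(C) = Mul(Rational(1, 2), Pow(C, -1), Add(15, C)) (Function('p')(C) = Mul(Add(15, C), Pow(Mul(2, C), -1)) = Mul(Add(15, C), Mul(Rational(1, 2), Pow(C, -1))) = Mul(Rational(1, 2), Pow(C, -1), Add(15, C)))
D = -17916 (D = Add(-12, Mul(4, Add(6859, -11335))) = Add(-12, Mul(4, -4476)) = Add(-12, -17904) = -17916)
Function('W')(A) = Rational(-8, 5) (Function('W')(A) = Mul(Rational(1, 2), Pow(Rational(-25, 7), -1), Add(15, Rational(-25, 7))) = Mul(Rational(1, 2), Rational(-7, 25), Rational(80, 7)) = Rational(-8, 5))
Add(Function('W')(Mul(Add(6, -84), Add(-12, -12))), D) = Add(Rational(-8, 5), -17916) = Rational(-89588, 5)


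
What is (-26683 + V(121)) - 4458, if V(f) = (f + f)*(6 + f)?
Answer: -407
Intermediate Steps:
V(f) = 2*f*(6 + f) (V(f) = (2*f)*(6 + f) = 2*f*(6 + f))
(-26683 + V(121)) - 4458 = (-26683 + 2*121*(6 + 121)) - 4458 = (-26683 + 2*121*127) - 4458 = (-26683 + 30734) - 4458 = 4051 - 4458 = -407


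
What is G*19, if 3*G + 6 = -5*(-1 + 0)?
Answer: -19/3 ≈ -6.3333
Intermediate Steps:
G = -⅓ (G = -2 + (-5*(-1 + 0))/3 = -2 + (-5*(-1))/3 = -2 + (⅓)*5 = -2 + 5/3 = -⅓ ≈ -0.33333)
G*19 = -⅓*19 = -19/3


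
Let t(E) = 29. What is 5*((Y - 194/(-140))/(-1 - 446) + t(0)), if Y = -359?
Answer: 932443/6258 ≈ 149.00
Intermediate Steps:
5*((Y - 194/(-140))/(-1 - 446) + t(0)) = 5*((-359 - 194/(-140))/(-1 - 446) + 29) = 5*((-359 - 194*(-1/140))/(-447) + 29) = 5*((-359 + 97/70)*(-1/447) + 29) = 5*(-25033/70*(-1/447) + 29) = 5*(25033/31290 + 29) = 5*(932443/31290) = 932443/6258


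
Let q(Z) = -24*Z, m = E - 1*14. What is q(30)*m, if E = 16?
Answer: -1440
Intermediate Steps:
m = 2 (m = 16 - 1*14 = 16 - 14 = 2)
q(30)*m = -24*30*2 = -720*2 = -1440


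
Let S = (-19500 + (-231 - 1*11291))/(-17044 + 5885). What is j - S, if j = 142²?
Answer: 224979054/11159 ≈ 20161.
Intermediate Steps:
j = 20164
S = 31022/11159 (S = (-19500 + (-231 - 11291))/(-11159) = (-19500 - 11522)*(-1/11159) = -31022*(-1/11159) = 31022/11159 ≈ 2.7800)
j - S = 20164 - 1*31022/11159 = 20164 - 31022/11159 = 224979054/11159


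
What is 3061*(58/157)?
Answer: 177538/157 ≈ 1130.8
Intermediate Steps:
3061*(58/157) = 177538/157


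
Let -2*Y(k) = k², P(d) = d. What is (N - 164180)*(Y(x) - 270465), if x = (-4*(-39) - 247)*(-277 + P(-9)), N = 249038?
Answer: -28762347808974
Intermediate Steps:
x = 26026 (x = (-4*(-39) - 247)*(-277 - 9) = (156 - 247)*(-286) = -91*(-286) = 26026)
Y(k) = -k²/2
(N - 164180)*(Y(x) - 270465) = (249038 - 164180)*(-½*26026² - 270465) = 84858*(-½*677352676 - 270465) = 84858*(-338676338 - 270465) = 84858*(-338946803) = -28762347808974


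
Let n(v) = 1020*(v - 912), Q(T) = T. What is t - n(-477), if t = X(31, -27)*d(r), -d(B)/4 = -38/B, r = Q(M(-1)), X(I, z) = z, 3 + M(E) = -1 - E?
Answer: 1418148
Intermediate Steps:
M(E) = -4 - E (M(E) = -3 + (-1 - E) = -4 - E)
r = -3 (r = -4 - 1*(-1) = -4 + 1 = -3)
d(B) = 152/B (d(B) = -(-152)/B = 152/B)
n(v) = -930240 + 1020*v (n(v) = 1020*(-912 + v) = -930240 + 1020*v)
t = 1368 (t = -4104/(-3) = -4104*(-1)/3 = -27*(-152/3) = 1368)
t - n(-477) = 1368 - (-930240 + 1020*(-477)) = 1368 - (-930240 - 486540) = 1368 - 1*(-1416780) = 1368 + 1416780 = 1418148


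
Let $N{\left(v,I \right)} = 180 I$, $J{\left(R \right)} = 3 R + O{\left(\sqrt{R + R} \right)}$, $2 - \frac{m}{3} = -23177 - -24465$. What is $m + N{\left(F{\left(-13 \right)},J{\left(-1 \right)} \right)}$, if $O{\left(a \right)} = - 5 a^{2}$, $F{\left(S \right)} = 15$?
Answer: $-2598$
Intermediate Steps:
$m = -3858$ ($m = 6 - 3 \left(-23177 - -24465\right) = 6 - 3 \left(-23177 + 24465\right) = 6 - 3864 = -3858$)
$J{\left(R \right)} = - 7 R$ ($J{\left(R \right)} = 3 R - 5 \left(\sqrt{R + R}\right)^{2} = 3 R - 5 \left(\sqrt{2 R}\right)^{2} = 3 R - 5 \left(\sqrt{2} \sqrt{R}\right)^{2} = 3 R - 5 \cdot 2 R = 3 R - 10 R = - 7 R$)
$m + N{\left(F{\left(-13 \right)},J{\left(-1 \right)} \right)} = -3858 + 180 \left(\left(-7\right) \left(-1\right)\right) = -3858 + 180 \cdot 7 = -3858 + 1260 = -2598$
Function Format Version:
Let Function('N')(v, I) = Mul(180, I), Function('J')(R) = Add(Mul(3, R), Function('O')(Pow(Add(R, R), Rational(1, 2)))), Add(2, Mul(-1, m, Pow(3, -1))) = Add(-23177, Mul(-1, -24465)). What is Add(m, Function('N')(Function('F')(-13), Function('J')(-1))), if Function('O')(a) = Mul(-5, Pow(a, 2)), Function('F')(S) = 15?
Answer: -2598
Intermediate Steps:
m = -3858 (m = Add(6, Mul(-3, Add(-23177, Mul(-1, -24465)))) = Add(6, Mul(-3, Add(-23177, 24465))) = Add(6, Mul(-3, 1288)) = Add(6, -3864) = -3858)
Function('J')(R) = Mul(-7, R) (Function('J')(R) = Add(Mul(3, R), Mul(-5, Pow(Pow(Add(R, R), Rational(1, 2)), 2))) = Add(Mul(3, R), Mul(-5, Pow(Pow(Mul(2, R), Rational(1, 2)), 2))) = Add(Mul(3, R), Mul(-5, Pow(Mul(Pow(2, Rational(1, 2)), Pow(R, Rational(1, 2))), 2))) = Add(Mul(3, R), Mul(-5, Mul(2, R))) = Add(Mul(3, R), Mul(-10, R)) = Mul(-7, R))
Add(m, Function('N')(Function('F')(-13), Function('J')(-1))) = Add(-3858, Mul(180, Mul(-7, -1))) = Add(-3858, Mul(180, 7)) = Add(-3858, 1260) = -2598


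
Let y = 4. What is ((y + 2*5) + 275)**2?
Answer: 83521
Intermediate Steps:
((y + 2*5) + 275)**2 = ((4 + 2*5) + 275)**2 = ((4 + 10) + 275)**2 = (14 + 275)**2 = 289**2 = 83521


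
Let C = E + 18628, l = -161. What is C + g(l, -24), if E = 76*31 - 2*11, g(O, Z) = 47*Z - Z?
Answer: 19858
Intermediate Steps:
g(O, Z) = 46*Z
E = 2334 (E = 2356 - 22 = 2334)
C = 20962 (C = 2334 + 18628 = 20962)
C + g(l, -24) = 20962 + 46*(-24) = 20962 - 1104 = 19858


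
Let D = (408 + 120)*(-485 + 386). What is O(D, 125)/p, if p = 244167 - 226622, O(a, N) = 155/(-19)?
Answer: -31/66671 ≈ -0.00046497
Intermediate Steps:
D = -52272 (D = 528*(-99) = -52272)
O(a, N) = -155/19 (O(a, N) = 155*(-1/19) = -155/19)
p = 17545
O(D, 125)/p = -155/19/17545 = -155/19*1/17545 = -31/66671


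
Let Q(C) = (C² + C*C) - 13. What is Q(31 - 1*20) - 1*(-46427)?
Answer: 46656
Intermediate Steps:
Q(C) = -13 + 2*C² (Q(C) = (C² + C²) - 13 = 2*C² - 13 = -13 + 2*C²)
Q(31 - 1*20) - 1*(-46427) = (-13 + 2*(31 - 1*20)²) - 1*(-46427) = (-13 + 2*(31 - 20)²) + 46427 = (-13 + 2*11²) + 46427 = (-13 + 2*121) + 46427 = (-13 + 242) + 46427 = 229 + 46427 = 46656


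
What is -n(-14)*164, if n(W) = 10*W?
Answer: 22960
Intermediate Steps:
-n(-14)*164 = -10*(-14)*164 = -(-140)*164 = -1*(-22960) = 22960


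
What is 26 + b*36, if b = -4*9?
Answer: -1270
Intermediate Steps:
b = -36
26 + b*36 = 26 - 36*36 = 26 - 1296 = -1270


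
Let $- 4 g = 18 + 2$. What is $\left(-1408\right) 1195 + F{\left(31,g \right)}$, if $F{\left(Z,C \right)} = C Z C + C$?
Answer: $-1681790$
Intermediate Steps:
$g = -5$ ($g = - \frac{18 + 2}{4} = \left(- \frac{1}{4}\right) 20 = -5$)
$F{\left(Z,C \right)} = C + Z C^{2}$ ($F{\left(Z,C \right)} = Z C^{2} + C = C + Z C^{2}$)
$\left(-1408\right) 1195 + F{\left(31,g \right)} = \left(-1408\right) 1195 - 5 \left(1 - 155\right) = -1682560 - 5 \left(1 - 155\right) = -1682560 - -770 = -1682560 + 770 = -1681790$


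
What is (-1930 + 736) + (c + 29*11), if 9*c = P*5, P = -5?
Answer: -7900/9 ≈ -877.78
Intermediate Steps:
c = -25/9 (c = (-5*5)/9 = (⅑)*(-25) = -25/9 ≈ -2.7778)
(-1930 + 736) + (c + 29*11) = (-1930 + 736) + (-25/9 + 29*11) = -1194 + (-25/9 + 319) = -1194 + 2846/9 = -7900/9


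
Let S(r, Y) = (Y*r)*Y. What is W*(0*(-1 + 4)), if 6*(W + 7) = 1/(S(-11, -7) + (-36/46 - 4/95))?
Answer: 0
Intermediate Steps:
S(r, Y) = r*Y²
W = -49541899/7077102 (W = -7 + 1/(6*(-11*(-7)² + (-36/46 - 4/95))) = -7 + 1/(6*(-11*49 + (-36*1/46 - 4*1/95))) = -7 + 1/(6*(-539 + (-18/23 - 4/95))) = -7 + 1/(6*(-539 - 1802/2185)) = -7 + 1/(6*(-1179517/2185)) = -7 + (⅙)*(-2185/1179517) = -7 - 2185/7077102 = -49541899/7077102 ≈ -7.0003)
W*(0*(-1 + 4)) = -0*(-1 + 4) = -0*3 = -49541899/7077102*0 = 0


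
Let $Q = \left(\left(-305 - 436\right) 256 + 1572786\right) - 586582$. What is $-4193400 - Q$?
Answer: $-4989908$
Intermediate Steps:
$Q = 796508$ ($Q = \left(\left(-741\right) 256 + 1572786\right) - 586582 = \left(-189696 + 1572786\right) - 586582 = 1383090 - 586582 = 796508$)
$-4193400 - Q = -4193400 - 796508 = -4989908$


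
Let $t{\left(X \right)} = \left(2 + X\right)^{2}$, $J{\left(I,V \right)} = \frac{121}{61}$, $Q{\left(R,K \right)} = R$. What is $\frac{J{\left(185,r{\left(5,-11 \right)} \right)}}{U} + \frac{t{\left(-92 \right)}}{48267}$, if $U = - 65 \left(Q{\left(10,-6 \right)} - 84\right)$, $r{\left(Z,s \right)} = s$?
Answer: $\frac{264717923}{1573557830} \approx 0.16823$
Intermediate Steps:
$U = 4810$ ($U = - 65 \left(10 - 84\right) = \left(-65\right) \left(-74\right) = 4810$)
$J{\left(I,V \right)} = \frac{121}{61}$ ($J{\left(I,V \right)} = 121 \cdot \frac{1}{61} = \frac{121}{61}$)
$\frac{J{\left(185,r{\left(5,-11 \right)} \right)}}{U} + \frac{t{\left(-92 \right)}}{48267} = \frac{121}{61 \cdot 4810} + \frac{\left(2 - 92\right)^{2}}{48267} = \frac{121}{61} \cdot \frac{1}{4810} + \left(-90\right)^{2} \cdot \frac{1}{48267} = \frac{121}{293410} + 8100 \cdot \frac{1}{48267} = \frac{121}{293410} + \frac{900}{5363} = \frac{264717923}{1573557830}$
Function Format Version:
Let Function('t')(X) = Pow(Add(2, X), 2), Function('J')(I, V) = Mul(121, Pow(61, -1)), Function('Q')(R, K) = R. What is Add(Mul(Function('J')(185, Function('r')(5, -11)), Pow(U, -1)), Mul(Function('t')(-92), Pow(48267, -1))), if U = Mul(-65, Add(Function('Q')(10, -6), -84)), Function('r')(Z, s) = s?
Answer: Rational(264717923, 1573557830) ≈ 0.16823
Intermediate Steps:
U = 4810 (U = Mul(-65, Add(10, -84)) = Mul(-65, -74) = 4810)
Function('J')(I, V) = Rational(121, 61) (Function('J')(I, V) = Mul(121, Rational(1, 61)) = Rational(121, 61))
Add(Mul(Function('J')(185, Function('r')(5, -11)), Pow(U, -1)), Mul(Function('t')(-92), Pow(48267, -1))) = Add(Mul(Rational(121, 61), Pow(4810, -1)), Mul(Pow(Add(2, -92), 2), Pow(48267, -1))) = Add(Mul(Rational(121, 61), Rational(1, 4810)), Mul(Pow(-90, 2), Rational(1, 48267))) = Add(Rational(121, 293410), Mul(8100, Rational(1, 48267))) = Add(Rational(121, 293410), Rational(900, 5363)) = Rational(264717923, 1573557830)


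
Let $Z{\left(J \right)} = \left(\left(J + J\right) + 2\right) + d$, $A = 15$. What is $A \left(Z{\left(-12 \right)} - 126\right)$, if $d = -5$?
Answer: $-2295$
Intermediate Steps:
$Z{\left(J \right)} = -3 + 2 J$ ($Z{\left(J \right)} = \left(\left(J + J\right) + 2\right) - 5 = \left(2 J + 2\right) - 5 = \left(2 + 2 J\right) - 5 = -3 + 2 J$)
$A \left(Z{\left(-12 \right)} - 126\right) = 15 \left(\left(-3 + 2 \left(-12\right)\right) - 126\right) = 15 \left(\left(-3 - 24\right) - 126\right) = 15 \left(-27 - 126\right) = 15 \left(-153\right) = -2295$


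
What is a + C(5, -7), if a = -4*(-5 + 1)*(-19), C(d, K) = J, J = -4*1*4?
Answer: -320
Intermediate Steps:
J = -16 (J = -4*4 = -16)
C(d, K) = -16
a = -304 (a = -4*(-4)*(-19) = 16*(-19) = -304)
a + C(5, -7) = -304 - 16 = -320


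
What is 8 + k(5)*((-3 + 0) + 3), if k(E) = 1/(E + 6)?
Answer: 8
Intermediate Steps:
k(E) = 1/(6 + E)
8 + k(5)*((-3 + 0) + 3) = 8 + ((-3 + 0) + 3)/(6 + 5) = 8 + (-3 + 3)/11 = 8 + (1/11)*0 = 8 + 0 = 8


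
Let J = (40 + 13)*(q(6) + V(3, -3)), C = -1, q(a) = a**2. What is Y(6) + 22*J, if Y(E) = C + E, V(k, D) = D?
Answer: 38483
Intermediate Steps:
J = 1749 (J = (40 + 13)*(6**2 - 3) = 53*(36 - 3) = 53*33 = 1749)
Y(E) = -1 + E
Y(6) + 22*J = (-1 + 6) + 22*1749 = 5 + 38478 = 38483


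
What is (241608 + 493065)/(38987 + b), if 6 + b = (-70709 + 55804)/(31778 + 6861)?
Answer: 9462343349/502057318 ≈ 18.847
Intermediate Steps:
b = -246739/38639 (b = -6 + (-70709 + 55804)/(31778 + 6861) = -6 - 14905/38639 = -246739/38639 ≈ -6.3857)
(241608 + 493065)/(38987 + b) = (241608 + 493065)/(38987 - 246739/38639) = 734673/(1506171954/38639) = 734673*(38639/1506171954) = 9462343349/502057318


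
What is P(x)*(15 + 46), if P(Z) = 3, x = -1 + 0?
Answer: 183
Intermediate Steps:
x = -1
P(x)*(15 + 46) = 3*(15 + 46) = 3*61 = 183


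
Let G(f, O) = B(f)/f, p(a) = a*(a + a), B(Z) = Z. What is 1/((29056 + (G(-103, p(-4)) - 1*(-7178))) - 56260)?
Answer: -1/20025 ≈ -4.9938e-5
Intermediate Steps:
p(a) = 2*a**2 (p(a) = a*(2*a) = 2*a**2)
G(f, O) = 1 (G(f, O) = f/f = 1)
1/((29056 + (G(-103, p(-4)) - 1*(-7178))) - 56260) = 1/((29056 + (1 - 1*(-7178))) - 56260) = 1/((29056 + (1 + 7178)) - 56260) = 1/((29056 + 7179) - 56260) = 1/(36235 - 56260) = 1/(-20025) = -1/20025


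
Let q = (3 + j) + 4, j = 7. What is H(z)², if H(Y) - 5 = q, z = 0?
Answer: 361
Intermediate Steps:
q = 14 (q = (3 + 7) + 4 = 10 + 4 = 14)
H(Y) = 19 (H(Y) = 5 + 14 = 19)
H(z)² = 19² = 361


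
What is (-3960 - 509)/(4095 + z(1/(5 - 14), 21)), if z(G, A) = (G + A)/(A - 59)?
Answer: -764199/700151 ≈ -1.0915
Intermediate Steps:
z(G, A) = (A + G)/(-59 + A)
(-3960 - 509)/(4095 + z(1/(5 - 14), 21)) = (-3960 - 509)/(4095 + (21 + 1/(5 - 14))/(-59 + 21)) = -4469/(4095 + (21 + 1/(-9))/(-38)) = -4469/(4095 - (21 - ⅑)/38) = -4469/(4095 - 1/38*188/9) = -4469/(4095 - 94/171) = -4469/700151/171 = -4469*171/700151 = -764199/700151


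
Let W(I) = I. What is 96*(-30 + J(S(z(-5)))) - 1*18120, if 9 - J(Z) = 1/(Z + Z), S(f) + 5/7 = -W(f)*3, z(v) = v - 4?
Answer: -463170/23 ≈ -20138.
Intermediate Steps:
z(v) = -4 + v
S(f) = -5/7 - 3*f (S(f) = -5/7 - f*3 = -5/7 - 3*f)
J(Z) = 9 - 1/(2*Z) (J(Z) = 9 - 1/(Z + Z) = 9 - 1/(2*Z))
96*(-30 + J(S(z(-5)))) - 1*18120 = 96*(-30 + (9 - 1/(2*(-5/7 - 3*(-4 - 5))))) - 1*18120 = 96*(-30 + (9 - 1/(2*(-5/7 - 3*(-9))))) - 18120 = 96*(-30 + (9 - 1/(2*(-5/7 + 27)))) - 18120 = 96*(-30 + (9 - 1/(2*184/7))) - 18120 = 96*(-30 + (9 - ½*7/184)) - 18120 = 96*(-30 + (9 - 7/368)) - 18120 = 96*(-30 + 3305/368) - 18120 = 96*(-7735/368) - 18120 = -46410/23 - 18120 = -463170/23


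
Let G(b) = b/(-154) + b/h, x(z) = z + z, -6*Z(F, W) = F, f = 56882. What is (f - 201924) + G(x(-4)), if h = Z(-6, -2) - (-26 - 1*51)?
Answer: -435561278/3003 ≈ -1.4504e+5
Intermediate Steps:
Z(F, W) = -F/6
x(z) = 2*z
h = 78 (h = -⅙*(-6) - (-26 - 1*51) = 1 - (-26 - 51) = 1 - 1*(-77) = 1 + 77 = 78)
G(b) = 19*b/3003 (G(b) = b/(-154) + b/78 = b*(-1/154) + b*(1/78) = -b/154 + b/78 = 19*b/3003)
(f - 201924) + G(x(-4)) = (56882 - 201924) + 19*(2*(-4))/3003 = -145042 + (19/3003)*(-8) = -145042 - 152/3003 = -435561278/3003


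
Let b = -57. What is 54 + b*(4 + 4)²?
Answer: -3594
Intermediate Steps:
54 + b*(4 + 4)² = 54 - 57*(4 + 4)² = 54 - 57*8² = 54 - 57*64 = 54 - 3648 = -3594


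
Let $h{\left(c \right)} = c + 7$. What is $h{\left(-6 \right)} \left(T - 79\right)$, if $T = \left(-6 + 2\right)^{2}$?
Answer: $-63$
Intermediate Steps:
$T = 16$ ($T = \left(-4\right)^{2} = 16$)
$h{\left(c \right)} = 7 + c$
$h{\left(-6 \right)} \left(T - 79\right) = \left(7 - 6\right) \left(16 - 79\right) = 1 \left(-63\right) = -63$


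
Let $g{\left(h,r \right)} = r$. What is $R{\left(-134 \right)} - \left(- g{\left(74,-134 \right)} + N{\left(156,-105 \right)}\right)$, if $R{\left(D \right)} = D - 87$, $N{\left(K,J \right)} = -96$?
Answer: $-259$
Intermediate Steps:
$R{\left(D \right)} = -87 + D$ ($R{\left(D \right)} = D - 87 = -87 + D$)
$R{\left(-134 \right)} - \left(- g{\left(74,-134 \right)} + N{\left(156,-105 \right)}\right) = \left(-87 - 134\right) - 38 = -221 + \left(-134 + 96\right) = -221 - 38 = -259$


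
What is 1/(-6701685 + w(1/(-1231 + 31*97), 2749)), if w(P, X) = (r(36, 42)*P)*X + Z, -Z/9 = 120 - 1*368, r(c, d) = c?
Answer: -148/991510797 ≈ -1.4927e-7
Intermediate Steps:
Z = 2232 (Z = -9*(120 - 1*368) = -9*(120 - 368) = -9*(-248) = 2232)
w(P, X) = 2232 + 36*P*X (w(P, X) = (36*P)*X + 2232 = 36*P*X + 2232 = 2232 + 36*P*X)
1/(-6701685 + w(1/(-1231 + 31*97), 2749)) = 1/(-6701685 + (2232 + 36*2749/(-1231 + 31*97))) = 1/(-6701685 + (2232 + 36*2749/(-1231 + 3007))) = 1/(-6701685 + (2232 + 36*2749/1776)) = 1/(-6701685 + (2232 + 36*(1/1776)*2749)) = 1/(-6701685 + (2232 + 8247/148)) = 1/(-6701685 + 338583/148) = 1/(-991510797/148) = -148/991510797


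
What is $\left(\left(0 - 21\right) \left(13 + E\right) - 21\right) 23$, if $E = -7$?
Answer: $-3381$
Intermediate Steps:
$\left(\left(0 - 21\right) \left(13 + E\right) - 21\right) 23 = \left(\left(0 - 21\right) \left(13 - 7\right) - 21\right) 23 = \left(\left(-21\right) 6 - 21\right) 23 = \left(-126 - 21\right) 23 = \left(-147\right) 23 = -3381$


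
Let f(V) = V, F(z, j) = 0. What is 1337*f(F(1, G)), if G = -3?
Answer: 0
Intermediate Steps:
1337*f(F(1, G)) = 1337*0 = 0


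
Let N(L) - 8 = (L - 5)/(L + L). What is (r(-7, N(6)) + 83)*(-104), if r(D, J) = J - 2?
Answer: -27794/3 ≈ -9264.7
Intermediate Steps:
N(L) = 8 + (-5 + L)/(2*L) (N(L) = 8 + (L - 5)/(L + L) = 8 + (-5 + L)/((2*L)) = 8 + (-5 + L)*(1/(2*L)) = 8 + (-5 + L)/(2*L))
r(D, J) = -2 + J
(r(-7, N(6)) + 83)*(-104) = ((-2 + (½)*(-5 + 17*6)/6) + 83)*(-104) = ((-2 + (½)*(⅙)*(-5 + 102)) + 83)*(-104) = ((-2 + (½)*(⅙)*97) + 83)*(-104) = ((-2 + 97/12) + 83)*(-104) = (73/12 + 83)*(-104) = (1069/12)*(-104) = -27794/3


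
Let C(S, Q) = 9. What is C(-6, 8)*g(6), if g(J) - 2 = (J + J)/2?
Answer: 72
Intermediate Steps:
g(J) = 2 + J (g(J) = 2 + (J + J)/2 = 2 + (2*J)*(1/2) = 2 + J)
C(-6, 8)*g(6) = 9*(2 + 6) = 9*8 = 72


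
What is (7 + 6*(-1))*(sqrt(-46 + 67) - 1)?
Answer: -1 + sqrt(21) ≈ 3.5826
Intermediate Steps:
(7 + 6*(-1))*(sqrt(-46 + 67) - 1) = (7 - 6)*(sqrt(21) - 1) = 1*(-1 + sqrt(21)) = -1 + sqrt(21)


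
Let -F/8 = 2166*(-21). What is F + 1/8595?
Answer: 3127617361/8595 ≈ 3.6389e+5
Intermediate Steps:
F = 363888 (F = -17328*(-21) = -8*(-45486) = 363888)
F + 1/8595 = 363888 + 1/8595 = 3127617361/8595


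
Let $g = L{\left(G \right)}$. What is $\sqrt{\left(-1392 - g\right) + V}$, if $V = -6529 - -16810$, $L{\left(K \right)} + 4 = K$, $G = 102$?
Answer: $\sqrt{8791} \approx 93.76$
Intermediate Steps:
$L{\left(K \right)} = -4 + K$
$g = 98$ ($g = -4 + 102 = 98$)
$V = 10281$ ($V = -6529 + 16810 = 10281$)
$\sqrt{\left(-1392 - g\right) + V} = \sqrt{\left(-1392 - 98\right) + 10281} = \sqrt{-1490 + 10281} = \sqrt{8791}$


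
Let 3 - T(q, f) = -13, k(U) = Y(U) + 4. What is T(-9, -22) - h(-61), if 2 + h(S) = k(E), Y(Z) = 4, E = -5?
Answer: 10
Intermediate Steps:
k(U) = 8 (k(U) = 4 + 4 = 8)
T(q, f) = 16 (T(q, f) = 3 - 1*(-13) = 3 + 13 = 16)
h(S) = 6 (h(S) = -2 + 8 = 6)
T(-9, -22) - h(-61) = 16 - 1*6 = 16 - 6 = 10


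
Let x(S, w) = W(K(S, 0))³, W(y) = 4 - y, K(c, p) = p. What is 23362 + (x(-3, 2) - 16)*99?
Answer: 28114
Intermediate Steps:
x(S, w) = 64 (x(S, w) = (4 - 1*0)³ = (4 + 0)³ = 4³ = 64)
23362 + (x(-3, 2) - 16)*99 = 23362 + (64 - 16)*99 = 23362 + 48*99 = 23362 + 4752 = 28114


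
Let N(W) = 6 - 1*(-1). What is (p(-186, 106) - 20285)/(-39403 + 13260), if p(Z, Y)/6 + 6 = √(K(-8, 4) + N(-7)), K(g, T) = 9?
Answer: 20297/26143 ≈ 0.77638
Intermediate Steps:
N(W) = 7 (N(W) = 6 + 1 = 7)
p(Z, Y) = -12 (p(Z, Y) = -36 + 6*√(9 + 7) = -36 + 6*√16 = -36 + 6*4 = -36 + 24 = -12)
(p(-186, 106) - 20285)/(-39403 + 13260) = (-12 - 20285)/(-39403 + 13260) = -20297/(-26143) = -20297*(-1/26143) = 20297/26143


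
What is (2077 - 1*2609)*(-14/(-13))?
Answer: -7448/13 ≈ -572.92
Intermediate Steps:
(2077 - 1*2609)*(-14/(-13)) = (2077 - 2609)*(-14*(-1/13)) = -532*14/13 = -7448/13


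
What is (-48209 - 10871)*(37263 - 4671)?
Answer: -1925535360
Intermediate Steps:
(-48209 - 10871)*(37263 - 4671) = -59080*32592 = -1925535360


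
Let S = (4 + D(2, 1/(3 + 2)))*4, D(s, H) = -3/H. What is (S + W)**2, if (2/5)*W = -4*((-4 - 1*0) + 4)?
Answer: 1936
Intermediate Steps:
S = -44 (S = (4 - 3/(1/(3 + 2)))*4 = (4 - 3/(1/5))*4 = (4 - 3/1/5)*4 = (4 - 3*5)*4 = (4 - 15)*4 = -11*4 = -44)
W = 0 (W = 5*(-4*((-4 - 1*0) + 4))/2 = 5*(-4*((-4 + 0) + 4))/2 = 5*(-4*(-4 + 4))/2 = 5*(-4*0)/2 = (5/2)*0 = 0)
(S + W)**2 = (-44 + 0)**2 = (-44)**2 = 1936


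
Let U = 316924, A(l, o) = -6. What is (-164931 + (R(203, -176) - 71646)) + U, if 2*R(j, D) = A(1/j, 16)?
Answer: 80344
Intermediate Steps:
R(j, D) = -3 (R(j, D) = (½)*(-6) = -3)
(-164931 + (R(203, -176) - 71646)) + U = (-164931 + (-3 - 71646)) + 316924 = (-164931 - 71649) + 316924 = -236580 + 316924 = 80344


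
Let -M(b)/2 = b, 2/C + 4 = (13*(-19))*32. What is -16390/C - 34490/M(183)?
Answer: 11859526225/183 ≈ 6.4806e+7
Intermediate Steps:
C = -1/3954 (C = 2/(-4 + (13*(-19))*32) = 2/(-4 - 247*32) = 2/(-4 - 7904) = 2/(-7908) = 2*(-1/7908) = -1/3954 ≈ -0.00025291)
M(b) = -2*b
-16390/C - 34490/M(183) = -16390/(-1/3954) - 34490/((-2*183)) = -16390*(-3954) - 34490/(-366) = 64806060 - 34490*(-1/366) = 64806060 + 17245/183 = 11859526225/183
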